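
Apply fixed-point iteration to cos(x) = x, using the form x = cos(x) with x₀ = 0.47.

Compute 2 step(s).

Equation: cos(x) = x
Fixed-point form: x = cos(x)
x₀ = 0.47

x_1 = g(0.470000) = 0.891568
x_2 = g(0.891568) = 0.628193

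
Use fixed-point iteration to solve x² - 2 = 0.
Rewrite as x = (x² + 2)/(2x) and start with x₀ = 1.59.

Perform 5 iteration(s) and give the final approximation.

Equation: x² - 2 = 0
Fixed-point form: x = (x² + 2)/(2x)
x₀ = 1.59

x_1 = g(1.590000) = 1.423931
x_2 = g(1.423931) = 1.414247
x_3 = g(1.414247) = 1.414214
x_4 = g(1.414214) = 1.414214
x_5 = g(1.414214) = 1.414214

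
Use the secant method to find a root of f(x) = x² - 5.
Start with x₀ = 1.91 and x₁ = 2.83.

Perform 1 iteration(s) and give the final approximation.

f(x) = x² - 5
x₀ = 1.91, x₁ = 2.83

Secant formula: x_{n+1} = x_n - f(x_n)(x_n - x_{n-1})/(f(x_n) - f(x_{n-1}))

Iteration 1:
  f(1.910000) = -1.351900
  f(2.830000) = 3.008900
  x_2 = 2.830000 - 3.008900×(2.830000 - 1.910000)/(3.008900 - (-1.351900))
       = 2.195211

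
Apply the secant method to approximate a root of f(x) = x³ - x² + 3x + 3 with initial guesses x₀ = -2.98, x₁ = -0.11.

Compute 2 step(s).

f(x) = x³ - x² + 3x + 3
x₀ = -2.98, x₁ = -0.11

Secant formula: x_{n+1} = x_n - f(x_n)(x_n - x_{n-1})/(f(x_n) - f(x_{n-1}))

Iteration 1:
  f(-2.980000) = -41.283992
  f(-0.110000) = 2.656569
  x_2 = -0.110000 - 2.656569×(-0.110000 - (-2.980000))/(2.656569 - (-41.283992))
       = -0.283515
Iteration 2:
  f(-0.110000) = 2.656569
  f(-0.283515) = 2.046285
  x_3 = -0.283515 - 2.046285×(-0.283515 - (-0.110000))/(2.046285 - 2.656569)
       = -0.865312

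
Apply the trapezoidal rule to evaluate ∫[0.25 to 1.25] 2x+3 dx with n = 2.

f(x) = 2x+3
a = 0.25, b = 1.25, n = 2
h = (b - a)/n = 0.500000

Trapezoidal rule: (h/2)[f(x₀) + 2f(x₁) + 2f(x₂) + ... + f(xₙ)]

x_0 = 0.2500, f(x_0) = 3.500000, coefficient = 1
x_1 = 0.7500, f(x_1) = 4.500000, coefficient = 2
x_2 = 1.2500, f(x_2) = 5.500000, coefficient = 1

I ≈ (0.500000/2) × 18.000000 = 4.500000
Exact value: 4.500000
Error: 0.000000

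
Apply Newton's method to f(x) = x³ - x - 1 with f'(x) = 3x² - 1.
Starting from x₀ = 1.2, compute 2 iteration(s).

f(x) = x³ - x - 1
f'(x) = 3x² - 1
x₀ = 1.2

Newton-Raphson formula: x_{n+1} = x_n - f(x_n)/f'(x_n)

Iteration 1:
  f(1.200000) = -0.472000
  f'(1.200000) = 3.320000
  x_1 = 1.200000 - (-0.472000)/3.320000 = 1.342169
Iteration 2:
  f(1.342169) = 0.075636
  f'(1.342169) = 4.404250
  x_2 = 1.342169 - 0.075636/4.404250 = 1.324995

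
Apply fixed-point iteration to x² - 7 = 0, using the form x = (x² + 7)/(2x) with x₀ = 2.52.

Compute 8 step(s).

Equation: x² - 7 = 0
Fixed-point form: x = (x² + 7)/(2x)
x₀ = 2.52

x_1 = g(2.520000) = 2.648889
x_2 = g(2.648889) = 2.645753
x_3 = g(2.645753) = 2.645751
x_4 = g(2.645751) = 2.645751
x_5 = g(2.645751) = 2.645751
x_6 = g(2.645751) = 2.645751
x_7 = g(2.645751) = 2.645751
x_8 = g(2.645751) = 2.645751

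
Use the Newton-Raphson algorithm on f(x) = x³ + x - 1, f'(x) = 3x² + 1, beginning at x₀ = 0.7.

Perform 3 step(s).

f(x) = x³ + x - 1
f'(x) = 3x² + 1
x₀ = 0.7

Newton-Raphson formula: x_{n+1} = x_n - f(x_n)/f'(x_n)

Iteration 1:
  f(0.700000) = 0.043000
  f'(0.700000) = 2.470000
  x_1 = 0.700000 - 0.043000/2.470000 = 0.682591
Iteration 2:
  f(0.682591) = 0.000631
  f'(0.682591) = 2.397792
  x_2 = 0.682591 - 0.000631/2.397792 = 0.682328
Iteration 3:
  f(0.682328) = 0.000000
  f'(0.682328) = 2.396714
  x_3 = 0.682328 - 0.000000/2.396714 = 0.682328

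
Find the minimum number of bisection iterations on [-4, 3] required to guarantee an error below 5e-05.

We need (b-a)/2^n ≤ 5e-05
(3 - (-4))/2^n ≤ 5e-05
7/2^n ≤ 5e-05
2^n ≥ 140000
n ≥ log₂(140000) = 17.10
n ≥ 18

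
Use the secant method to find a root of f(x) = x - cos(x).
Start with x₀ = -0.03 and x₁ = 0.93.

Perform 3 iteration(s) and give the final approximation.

f(x) = x - cos(x)
x₀ = -0.03, x₁ = 0.93

Secant formula: x_{n+1} = x_n - f(x_n)(x_n - x_{n-1})/(f(x_n) - f(x_{n-1}))

Iteration 1:
  f(-0.030000) = -1.029550
  f(0.930000) = 0.332166
  x_2 = 0.930000 - 0.332166×(0.930000 - (-0.030000))/(0.332166 - (-1.029550))
       = 0.695825
Iteration 2:
  f(0.930000) = 0.332166
  f(0.695825) = -0.071700
  x_3 = 0.695825 - (-0.071700)×(0.695825 - 0.930000)/(-0.071700 - 0.332166)
       = 0.737399
Iteration 3:
  f(0.695825) = -0.071700
  f(0.737399) = -0.002821
  x_4 = 0.737399 - (-0.002821)×(0.737399 - 0.695825)/(-0.002821 - (-0.071700))
       = 0.739102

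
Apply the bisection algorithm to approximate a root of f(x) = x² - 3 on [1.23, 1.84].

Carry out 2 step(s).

f(x) = x² - 3
Initial interval: [1.23, 1.84]

Iteration 1:
  c_1 = (1.230000 + 1.840000)/2 = 1.535000
  f(c_1) = f(1.535000) = -0.643775
  f(a) × f(c) ≥ 0, new interval: [1.535000, 1.840000]
Iteration 2:
  c_2 = (1.535000 + 1.840000)/2 = 1.687500
  f(c_2) = f(1.687500) = -0.152344
  f(a) × f(c) ≥ 0, new interval: [1.687500, 1.840000]

After 2 iteration(s), the approximation is c_2 = 1.687500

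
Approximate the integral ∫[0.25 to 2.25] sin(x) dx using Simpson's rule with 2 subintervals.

f(x) = sin(x)
a = 0.25, b = 2.25, n = 2
h = (b - a)/n = 1.000000

Simpson's rule: (h/3)[f(x₀) + 4f(x₁) + 2f(x₂) + ... + f(xₙ)]

x_0 = 0.2500, f(x_0) = 0.247404, coefficient = 1
x_1 = 1.2500, f(x_1) = 0.948985, coefficient = 4
x_2 = 2.2500, f(x_2) = 0.778073, coefficient = 1

I ≈ (1.000000/3) × 4.821416 = 1.607139
Exact value: 1.597086
Error: 0.010053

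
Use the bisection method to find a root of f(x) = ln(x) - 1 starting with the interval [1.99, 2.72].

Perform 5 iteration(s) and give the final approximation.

f(x) = ln(x) - 1
Initial interval: [1.99, 2.72]

Iteration 1:
  c_1 = (1.990000 + 2.720000)/2 = 2.355000
  f(c_1) = f(2.355000) = -0.143459
  f(a) × f(c) ≥ 0, new interval: [2.355000, 2.720000]
Iteration 2:
  c_2 = (2.355000 + 2.720000)/2 = 2.537500
  f(c_2) = f(2.537500) = -0.068821
  f(a) × f(c) ≥ 0, new interval: [2.537500, 2.720000]
Iteration 3:
  c_3 = (2.537500 + 2.720000)/2 = 2.628750
  f(c_3) = f(2.628750) = -0.033492
  f(a) × f(c) ≥ 0, new interval: [2.628750, 2.720000]
Iteration 4:
  c_4 = (2.628750 + 2.720000)/2 = 2.674375
  f(c_4) = f(2.674375) = -0.016284
  f(a) × f(c) ≥ 0, new interval: [2.674375, 2.720000]
Iteration 5:
  c_5 = (2.674375 + 2.720000)/2 = 2.697188
  f(c_5) = f(2.697188) = -0.007790
  f(a) × f(c) ≥ 0, new interval: [2.697188, 2.720000]

After 5 iteration(s), the approximation is c_5 = 2.697188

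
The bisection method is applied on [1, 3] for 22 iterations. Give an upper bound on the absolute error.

Bisection error bound: |error| ≤ (b-a)/2^n
|error| ≤ (3 - 1)/2^22 = 2/2^22
|error| ≤ 0.0000004768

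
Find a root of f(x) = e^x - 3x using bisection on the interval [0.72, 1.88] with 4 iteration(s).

f(x) = e^x - 3x
Initial interval: [0.72, 1.88]

Iteration 1:
  c_1 = (0.720000 + 1.880000)/2 = 1.300000
  f(c_1) = f(1.300000) = -0.230703
  f(a) × f(c) ≥ 0, new interval: [1.300000, 1.880000]
Iteration 2:
  c_2 = (1.300000 + 1.880000)/2 = 1.590000
  f(c_2) = f(1.590000) = 0.133749
  f(a) × f(c) < 0, new interval: [1.300000, 1.590000]
Iteration 3:
  c_3 = (1.300000 + 1.590000)/2 = 1.445000
  f(c_3) = f(1.445000) = -0.093148
  f(a) × f(c) ≥ 0, new interval: [1.445000, 1.590000]
Iteration 4:
  c_4 = (1.445000 + 1.590000)/2 = 1.517500
  f(c_4) = f(1.517500) = 0.008309
  f(a) × f(c) < 0, new interval: [1.445000, 1.517500]

After 4 iteration(s), the approximation is c_4 = 1.517500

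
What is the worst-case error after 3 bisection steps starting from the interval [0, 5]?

Bisection error bound: |error| ≤ (b-a)/2^n
|error| ≤ (5 - 0)/2^3 = 5/2^3
|error| ≤ 0.6250000000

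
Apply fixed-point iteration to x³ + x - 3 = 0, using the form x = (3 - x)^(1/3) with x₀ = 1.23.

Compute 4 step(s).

Equation: x³ + x - 3 = 0
Fixed-point form: x = (3 - x)^(1/3)
x₀ = 1.23

x_1 = g(1.230000) = 1.209645
x_2 = g(1.209645) = 1.214264
x_3 = g(1.214264) = 1.213219
x_4 = g(1.213219) = 1.213455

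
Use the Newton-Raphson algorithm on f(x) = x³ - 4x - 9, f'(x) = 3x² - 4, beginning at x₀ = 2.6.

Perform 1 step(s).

f(x) = x³ - 4x - 9
f'(x) = 3x² - 4
x₀ = 2.6

Newton-Raphson formula: x_{n+1} = x_n - f(x_n)/f'(x_n)

Iteration 1:
  f(2.600000) = -1.824000
  f'(2.600000) = 16.280000
  x_1 = 2.600000 - (-1.824000)/16.280000 = 2.712039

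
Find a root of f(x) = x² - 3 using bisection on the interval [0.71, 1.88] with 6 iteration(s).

f(x) = x² - 3
Initial interval: [0.71, 1.88]

Iteration 1:
  c_1 = (0.710000 + 1.880000)/2 = 1.295000
  f(c_1) = f(1.295000) = -1.322975
  f(a) × f(c) ≥ 0, new interval: [1.295000, 1.880000]
Iteration 2:
  c_2 = (1.295000 + 1.880000)/2 = 1.587500
  f(c_2) = f(1.587500) = -0.479844
  f(a) × f(c) ≥ 0, new interval: [1.587500, 1.880000]
Iteration 3:
  c_3 = (1.587500 + 1.880000)/2 = 1.733750
  f(c_3) = f(1.733750) = 0.005889
  f(a) × f(c) < 0, new interval: [1.587500, 1.733750]
Iteration 4:
  c_4 = (1.587500 + 1.733750)/2 = 1.660625
  f(c_4) = f(1.660625) = -0.242325
  f(a) × f(c) ≥ 0, new interval: [1.660625, 1.733750]
Iteration 5:
  c_5 = (1.660625 + 1.733750)/2 = 1.697188
  f(c_5) = f(1.697188) = -0.119555
  f(a) × f(c) ≥ 0, new interval: [1.697188, 1.733750]
Iteration 6:
  c_6 = (1.697188 + 1.733750)/2 = 1.715469
  f(c_6) = f(1.715469) = -0.057167
  f(a) × f(c) ≥ 0, new interval: [1.715469, 1.733750]

After 6 iteration(s), the approximation is c_6 = 1.715469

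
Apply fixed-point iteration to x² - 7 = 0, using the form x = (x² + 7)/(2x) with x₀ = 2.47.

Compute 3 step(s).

Equation: x² - 7 = 0
Fixed-point form: x = (x² + 7)/(2x)
x₀ = 2.47

x_1 = g(2.470000) = 2.652004
x_2 = g(2.652004) = 2.645759
x_3 = g(2.645759) = 2.645751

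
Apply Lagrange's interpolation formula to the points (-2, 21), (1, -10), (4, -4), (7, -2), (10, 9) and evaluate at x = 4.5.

Lagrange interpolation formula:
P(x) = Σ yᵢ × Lᵢ(x)
where Lᵢ(x) = Π_{j≠i} (x - xⱼ)/(xᵢ - xⱼ)

L_0(4.5) = (4.5 - 1)/(-2 - 1) × (4.5 - 4)/(-2 - 4) × (4.5 - 7)/(-2 - 7) × (4.5 - 10)/(-2 - 10) = 0.012378
L_1(4.5) = (4.5 - (-2))/(1 - (-2)) × (4.5 - 4)/(1 - 4) × (4.5 - 7)/(1 - 7) × (4.5 - 10)/(1 - 10) = -0.091950
L_2(4.5) = (4.5 - (-2))/(4 - (-2)) × (4.5 - 1)/(4 - 1) × (4.5 - 7)/(4 - 7) × (4.5 - 10)/(4 - 10) = 0.965471
L_3(4.5) = (4.5 - (-2))/(7 - (-2)) × (4.5 - 1)/(7 - 1) × (4.5 - 4)/(7 - 4) × (4.5 - 10)/(7 - 10) = 0.128729
L_4(4.5) = (4.5 - (-2))/(10 - (-2)) × (4.5 - 1)/(10 - 1) × (4.5 - 4)/(10 - 4) × (4.5 - 7)/(10 - 7) = -0.014628

P(4.5) = 21×L_0(4.5) + (-10)×L_1(4.5) + (-4)×L_2(4.5) + (-2)×L_3(4.5) + 9×L_4(4.5)
P(4.5) = -3.071566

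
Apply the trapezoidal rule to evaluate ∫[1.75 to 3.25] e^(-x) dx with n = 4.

f(x) = e^(-x)
a = 1.75, b = 3.25, n = 4
h = (b - a)/n = 0.375000

Trapezoidal rule: (h/2)[f(x₀) + 2f(x₁) + 2f(x₂) + ... + f(xₙ)]

x_0 = 1.7500, f(x_0) = 0.173774, coefficient = 1
x_1 = 2.1250, f(x_1) = 0.119433, coefficient = 2
x_2 = 2.5000, f(x_2) = 0.082085, coefficient = 2
x_3 = 2.8750, f(x_3) = 0.056416, coefficient = 2
x_4 = 3.2500, f(x_4) = 0.038774, coefficient = 1

I ≈ (0.375000/2) × 0.728416 = 0.136578
Exact value: 0.135000
Error: 0.001578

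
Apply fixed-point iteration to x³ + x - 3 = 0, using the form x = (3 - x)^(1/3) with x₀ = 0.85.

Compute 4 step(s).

Equation: x³ + x - 3 = 0
Fixed-point form: x = (3 - x)^(1/3)
x₀ = 0.85

x_1 = g(0.850000) = 1.290663
x_2 = g(1.290663) = 1.195664
x_3 = g(1.195664) = 1.217416
x_4 = g(1.217416) = 1.212504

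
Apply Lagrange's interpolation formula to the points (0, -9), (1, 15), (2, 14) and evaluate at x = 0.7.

Lagrange interpolation formula:
P(x) = Σ yᵢ × Lᵢ(x)
where Lᵢ(x) = Π_{j≠i} (x - xⱼ)/(xᵢ - xⱼ)

L_0(0.7) = (0.7 - 1)/(0 - 1) × (0.7 - 2)/(0 - 2) = 0.195000
L_1(0.7) = (0.7 - 0)/(1 - 0) × (0.7 - 2)/(1 - 2) = 0.910000
L_2(0.7) = (0.7 - 0)/(2 - 0) × (0.7 - 1)/(2 - 1) = -0.105000

P(0.7) = (-9)×L_0(0.7) + 15×L_1(0.7) + 14×L_2(0.7)
P(0.7) = 10.425000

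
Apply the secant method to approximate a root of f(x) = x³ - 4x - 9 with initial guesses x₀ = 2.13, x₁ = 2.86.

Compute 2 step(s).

f(x) = x³ - 4x - 9
x₀ = 2.13, x₁ = 2.86

Secant formula: x_{n+1} = x_n - f(x_n)(x_n - x_{n-1})/(f(x_n) - f(x_{n-1}))

Iteration 1:
  f(2.130000) = -7.856403
  f(2.860000) = 2.953656
  x_2 = 2.860000 - 2.953656×(2.860000 - 2.130000)/(2.953656 - (-7.856403))
       = 2.660541
Iteration 2:
  f(2.860000) = 2.953656
  f(2.660541) = -0.809590
  x_3 = 2.660541 - (-0.809590)×(2.660541 - 2.860000)/(-0.809590 - 2.953656)
       = 2.703450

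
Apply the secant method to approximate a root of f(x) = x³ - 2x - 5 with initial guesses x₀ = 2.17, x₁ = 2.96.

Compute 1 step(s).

f(x) = x³ - 2x - 5
x₀ = 2.17, x₁ = 2.96

Secant formula: x_{n+1} = x_n - f(x_n)(x_n - x_{n-1})/(f(x_n) - f(x_{n-1}))

Iteration 1:
  f(2.170000) = 0.878313
  f(2.960000) = 15.014336
  x_2 = 2.960000 - 15.014336×(2.960000 - 2.170000)/(15.014336 - 0.878313)
       = 2.120915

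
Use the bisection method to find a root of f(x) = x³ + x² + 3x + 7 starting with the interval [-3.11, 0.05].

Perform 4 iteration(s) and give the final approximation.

f(x) = x³ + x² + 3x + 7
Initial interval: [-3.11, 0.05]

Iteration 1:
  c_1 = (-3.110000 + 0.050000)/2 = -1.530000
  f(c_1) = f(-1.530000) = 1.169323
  f(a) × f(c) < 0, new interval: [-3.110000, -1.530000]
Iteration 2:
  c_2 = (-3.110000 + (-1.530000))/2 = -2.320000
  f(c_2) = f(-2.320000) = -7.064768
  f(a) × f(c) ≥ 0, new interval: [-2.320000, -1.530000]
Iteration 3:
  c_3 = (-2.320000 + (-1.530000))/2 = -1.925000
  f(c_3) = f(-1.925000) = -2.202703
  f(a) × f(c) ≥ 0, new interval: [-1.925000, -1.530000]
Iteration 4:
  c_4 = (-1.925000 + (-1.530000))/2 = -1.727500
  f(c_4) = f(-1.727500) = -0.353546
  f(a) × f(c) ≥ 0, new interval: [-1.727500, -1.530000]

After 4 iteration(s), the approximation is c_4 = -1.727500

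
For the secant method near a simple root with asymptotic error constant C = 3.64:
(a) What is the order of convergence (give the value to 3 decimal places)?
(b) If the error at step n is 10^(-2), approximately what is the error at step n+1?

(a) Secant method has superlinear convergence with order φ = (1+√5)/2 ≈ 1.618.
    This means |e_{n+1}| ≈ C|e_n|^1.618.

(b) With |e_n| = 10^(-2) and C = 3.64:
    |e_{n+1}| ≈ 3.64 × (10^(-2))^1.618 = 3.64 × 10^(-3.24)

(a) ≈ 1.618 (golden ratio); (b) |e_{n+1}| ≈ 2.114e-03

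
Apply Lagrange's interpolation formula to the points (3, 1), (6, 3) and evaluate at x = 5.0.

Lagrange interpolation formula:
P(x) = Σ yᵢ × Lᵢ(x)
where Lᵢ(x) = Π_{j≠i} (x - xⱼ)/(xᵢ - xⱼ)

L_0(5.0) = (5.0 - 6)/(3 - 6) = 0.333333
L_1(5.0) = (5.0 - 3)/(6 - 3) = 0.666667

P(5.0) = 1×L_0(5.0) + 3×L_1(5.0)
P(5.0) = 2.333333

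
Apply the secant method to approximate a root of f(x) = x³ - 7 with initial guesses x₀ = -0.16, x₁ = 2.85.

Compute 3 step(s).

f(x) = x³ - 7
x₀ = -0.16, x₁ = 2.85

Secant formula: x_{n+1} = x_n - f(x_n)(x_n - x_{n-1})/(f(x_n) - f(x_{n-1}))

Iteration 1:
  f(-0.160000) = -7.004096
  f(2.850000) = 16.149125
  x_2 = 2.850000 - 16.149125×(2.850000 - (-0.160000))/(16.149125 - (-7.004096))
       = 0.750557
Iteration 2:
  f(2.850000) = 16.149125
  f(0.750557) = -6.577184
  x_3 = 0.750557 - (-6.577184)×(0.750557 - 2.850000)/(-6.577184 - 16.149125)
       = 1.358153
Iteration 3:
  f(0.750557) = -6.577184
  f(1.358153) = -4.494776
  x_4 = 1.358153 - (-4.494776)×(1.358153 - 0.750557)/(-4.494776 - (-6.577184))
       = 2.669621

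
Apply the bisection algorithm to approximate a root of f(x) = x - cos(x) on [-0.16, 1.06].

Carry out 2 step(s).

f(x) = x - cos(x)
Initial interval: [-0.16, 1.06]

Iteration 1:
  c_1 = (-0.160000 + 1.060000)/2 = 0.450000
  f(c_1) = f(0.450000) = -0.450447
  f(a) × f(c) ≥ 0, new interval: [0.450000, 1.060000]
Iteration 2:
  c_2 = (0.450000 + 1.060000)/2 = 0.755000
  f(c_2) = f(0.755000) = 0.026728
  f(a) × f(c) < 0, new interval: [0.450000, 0.755000]

After 2 iteration(s), the approximation is c_2 = 0.755000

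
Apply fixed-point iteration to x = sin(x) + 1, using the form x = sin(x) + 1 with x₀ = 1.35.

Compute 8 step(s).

Equation: x = sin(x) + 1
Fixed-point form: x = sin(x) + 1
x₀ = 1.35

x_1 = g(1.350000) = 1.975723
x_2 = g(1.975723) = 1.919131
x_3 = g(1.919131) = 1.939942
x_4 = g(1.939942) = 1.932636
x_5 = g(1.932636) = 1.935247
x_6 = g(1.935247) = 1.934320
x_7 = g(1.934320) = 1.934650
x_8 = g(1.934650) = 1.934532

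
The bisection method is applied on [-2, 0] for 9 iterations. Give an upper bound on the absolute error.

Bisection error bound: |error| ≤ (b-a)/2^n
|error| ≤ (0 - (-2))/2^9 = 2/2^9
|error| ≤ 0.0039062500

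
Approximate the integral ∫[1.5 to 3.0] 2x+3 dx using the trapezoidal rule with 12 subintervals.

f(x) = 2x+3
a = 1.5, b = 3.0, n = 12
h = (b - a)/n = 0.125000

Trapezoidal rule: (h/2)[f(x₀) + 2f(x₁) + 2f(x₂) + ... + f(xₙ)]

x_0 = 1.5000, f(x_0) = 6.000000, coefficient = 1
x_1 = 1.6250, f(x_1) = 6.250000, coefficient = 2
x_2 = 1.7500, f(x_2) = 6.500000, coefficient = 2
x_3 = 1.8750, f(x_3) = 6.750000, coefficient = 2
x_4 = 2.0000, f(x_4) = 7.000000, coefficient = 2
x_5 = 2.1250, f(x_5) = 7.250000, coefficient = 2
x_6 = 2.2500, f(x_6) = 7.500000, coefficient = 2
x_7 = 2.3750, f(x_7) = 7.750000, coefficient = 2
x_8 = 2.5000, f(x_8) = 8.000000, coefficient = 2
x_9 = 2.6250, f(x_9) = 8.250000, coefficient = 2
x_10 = 2.7500, f(x_10) = 8.500000, coefficient = 2
x_11 = 2.8750, f(x_11) = 8.750000, coefficient = 2
x_12 = 3.0000, f(x_12) = 9.000000, coefficient = 1

I ≈ (0.125000/2) × 180.000000 = 11.250000
Exact value: 11.250000
Error: 0.000000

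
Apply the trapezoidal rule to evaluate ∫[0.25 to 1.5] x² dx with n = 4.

f(x) = x²
a = 0.25, b = 1.5, n = 4
h = (b - a)/n = 0.312500

Trapezoidal rule: (h/2)[f(x₀) + 2f(x₁) + 2f(x₂) + ... + f(xₙ)]

x_0 = 0.2500, f(x_0) = 0.062500, coefficient = 1
x_1 = 0.5625, f(x_1) = 0.316406, coefficient = 2
x_2 = 0.8750, f(x_2) = 0.765625, coefficient = 2
x_3 = 1.1875, f(x_3) = 1.410156, coefficient = 2
x_4 = 1.5000, f(x_4) = 2.250000, coefficient = 1

I ≈ (0.312500/2) × 7.296875 = 1.140137
Exact value: 1.119792
Error: 0.020345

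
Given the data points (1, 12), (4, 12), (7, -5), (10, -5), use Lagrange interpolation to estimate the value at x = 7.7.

Lagrange interpolation formula:
P(x) = Σ yᵢ × Lᵢ(x)
where Lᵢ(x) = Π_{j≠i} (x - xⱼ)/(xᵢ - xⱼ)

L_0(7.7) = (7.7 - 4)/(1 - 4) × (7.7 - 7)/(1 - 7) × (7.7 - 10)/(1 - 10) = 0.036772
L_1(7.7) = (7.7 - 1)/(4 - 1) × (7.7 - 7)/(4 - 7) × (7.7 - 10)/(4 - 10) = -0.199759
L_2(7.7) = (7.7 - 1)/(7 - 1) × (7.7 - 4)/(7 - 4) × (7.7 - 10)/(7 - 10) = 1.055870
L_3(7.7) = (7.7 - 1)/(10 - 1) × (7.7 - 4)/(10 - 4) × (7.7 - 7)/(10 - 7) = 0.107117

P(7.7) = 12×L_0(7.7) + 12×L_1(7.7) + (-5)×L_2(7.7) + (-5)×L_3(7.7)
P(7.7) = -7.770790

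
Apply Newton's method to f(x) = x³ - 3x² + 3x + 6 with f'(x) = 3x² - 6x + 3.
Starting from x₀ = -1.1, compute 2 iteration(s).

f(x) = x³ - 3x² + 3x + 6
f'(x) = 3x² - 6x + 3
x₀ = -1.1

Newton-Raphson formula: x_{n+1} = x_n - f(x_n)/f'(x_n)

Iteration 1:
  f(-1.100000) = -2.261000
  f'(-1.100000) = 13.230000
  x_1 = -1.100000 - (-2.261000)/13.230000 = -0.929101
Iteration 2:
  f(-0.929101) = -0.179010
  f'(-0.929101) = 11.164287
  x_2 = -0.929101 - (-0.179010)/11.164287 = -0.913066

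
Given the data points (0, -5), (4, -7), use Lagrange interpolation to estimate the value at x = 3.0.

Lagrange interpolation formula:
P(x) = Σ yᵢ × Lᵢ(x)
where Lᵢ(x) = Π_{j≠i} (x - xⱼ)/(xᵢ - xⱼ)

L_0(3.0) = (3.0 - 4)/(0 - 4) = 0.250000
L_1(3.0) = (3.0 - 0)/(4 - 0) = 0.750000

P(3.0) = (-5)×L_0(3.0) + (-7)×L_1(3.0)
P(3.0) = -6.500000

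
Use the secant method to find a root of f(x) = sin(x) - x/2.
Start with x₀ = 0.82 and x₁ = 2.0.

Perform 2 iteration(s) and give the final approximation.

f(x) = sin(x) - x/2
x₀ = 0.82, x₁ = 2.0

Secant formula: x_{n+1} = x_n - f(x_n)(x_n - x_{n-1})/(f(x_n) - f(x_{n-1}))

Iteration 1:
  f(0.820000) = 0.321146
  f(2.000000) = -0.090703
  x_2 = 2.000000 - (-0.090703)×(2.000000 - 0.820000)/(-0.090703 - 0.321146)
       = 1.740125
Iteration 2:
  f(2.000000) = -0.090703
  f(1.740125) = 0.115636
  x_3 = 1.740125 - 0.115636×(1.740125 - 2.000000)/(0.115636 - (-0.090703))
       = 1.885764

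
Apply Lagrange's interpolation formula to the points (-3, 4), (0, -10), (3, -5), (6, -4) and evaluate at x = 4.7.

Lagrange interpolation formula:
P(x) = Σ yᵢ × Lᵢ(x)
where Lᵢ(x) = Π_{j≠i} (x - xⱼ)/(xᵢ - xⱼ)

L_0(4.7) = (4.7 - 0)/(-3 - 0) × (4.7 - 3)/(-3 - 3) × (4.7 - 6)/(-3 - 6) = 0.064117
L_1(4.7) = (4.7 - (-3))/(0 - (-3)) × (4.7 - 3)/(0 - 3) × (4.7 - 6)/(0 - 6) = -0.315130
L_2(4.7) = (4.7 - (-3))/(3 - (-3)) × (4.7 - 0)/(3 - 0) × (4.7 - 6)/(3 - 6) = 0.871241
L_3(4.7) = (4.7 - (-3))/(6 - (-3)) × (4.7 - 0)/(6 - 0) × (4.7 - 3)/(6 - 3) = 0.379772

P(4.7) = 4×L_0(4.7) + (-10)×L_1(4.7) + (-5)×L_2(4.7) + (-4)×L_3(4.7)
P(4.7) = -2.467525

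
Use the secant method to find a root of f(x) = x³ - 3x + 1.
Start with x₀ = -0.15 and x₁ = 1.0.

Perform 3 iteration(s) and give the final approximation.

f(x) = x³ - 3x + 1
x₀ = -0.15, x₁ = 1.0

Secant formula: x_{n+1} = x_n - f(x_n)(x_n - x_{n-1})/(f(x_n) - f(x_{n-1}))

Iteration 1:
  f(-0.150000) = 1.446625
  f(1.000000) = -1.000000
  x_2 = 1.000000 - (-1.000000)×(1.000000 - (-0.150000))/(-1.000000 - 1.446625)
       = 0.529965
Iteration 2:
  f(1.000000) = -1.000000
  f(0.529965) = -0.441047
  x_3 = 0.529965 - (-0.441047)×(0.529965 - 1.000000)/(-0.441047 - (-1.000000))
       = 0.159079
Iteration 3:
  f(0.529965) = -0.441047
  f(0.159079) = 0.526788
  x_4 = 0.159079 - 0.526788×(0.159079 - 0.529965)/(0.526788 - (-0.441047))
       = 0.360950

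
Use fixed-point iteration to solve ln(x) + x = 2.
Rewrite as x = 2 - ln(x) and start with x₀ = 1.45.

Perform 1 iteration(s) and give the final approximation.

Equation: ln(x) + x = 2
Fixed-point form: x = 2 - ln(x)
x₀ = 1.45

x_1 = g(1.450000) = 1.628436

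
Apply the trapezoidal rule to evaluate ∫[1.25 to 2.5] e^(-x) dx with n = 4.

f(x) = e^(-x)
a = 1.25, b = 2.5, n = 4
h = (b - a)/n = 0.312500

Trapezoidal rule: (h/2)[f(x₀) + 2f(x₁) + 2f(x₂) + ... + f(xₙ)]

x_0 = 1.2500, f(x_0) = 0.286505, coefficient = 1
x_1 = 1.5625, f(x_1) = 0.209611, coefficient = 2
x_2 = 1.8750, f(x_2) = 0.153355, coefficient = 2
x_3 = 2.1875, f(x_3) = 0.112197, coefficient = 2
x_4 = 2.5000, f(x_4) = 0.082085, coefficient = 1

I ≈ (0.312500/2) × 1.318916 = 0.206081
Exact value: 0.204420
Error: 0.001661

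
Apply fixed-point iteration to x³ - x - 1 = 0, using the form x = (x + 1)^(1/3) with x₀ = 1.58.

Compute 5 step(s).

Equation: x³ - x - 1 = 0
Fixed-point form: x = (x + 1)^(1/3)
x₀ = 1.58

x_1 = g(1.580000) = 1.371534
x_2 = g(1.371534) = 1.333551
x_3 = g(1.333551) = 1.326394
x_4 = g(1.326394) = 1.325036
x_5 = g(1.325036) = 1.324778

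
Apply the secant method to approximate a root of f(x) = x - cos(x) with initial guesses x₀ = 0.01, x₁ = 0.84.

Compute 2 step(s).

f(x) = x - cos(x)
x₀ = 0.01, x₁ = 0.84

Secant formula: x_{n+1} = x_n - f(x_n)(x_n - x_{n-1})/(f(x_n) - f(x_{n-1}))

Iteration 1:
  f(0.010000) = -0.989950
  f(0.840000) = 0.172537
  x_2 = 0.840000 - 0.172537×(0.840000 - 0.010000)/(0.172537 - (-0.989950))
       = 0.716811
Iteration 2:
  f(0.840000) = 0.172537
  f(0.716811) = -0.037094
  x_3 = 0.716811 - (-0.037094)×(0.716811 - 0.840000)/(-0.037094 - 0.172537)
       = 0.738609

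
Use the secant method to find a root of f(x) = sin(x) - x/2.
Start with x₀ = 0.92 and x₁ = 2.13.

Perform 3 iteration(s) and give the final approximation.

f(x) = sin(x) - x/2
x₀ = 0.92, x₁ = 2.13

Secant formula: x_{n+1} = x_n - f(x_n)(x_n - x_{n-1})/(f(x_n) - f(x_{n-1}))

Iteration 1:
  f(0.920000) = 0.335602
  f(2.130000) = -0.217322
  x_2 = 2.130000 - (-0.217322)×(2.130000 - 0.920000)/(-0.217322 - 0.335602)
       = 1.654419
Iteration 2:
  f(2.130000) = -0.217322
  f(1.654419) = 0.169296
  x_3 = 1.654419 - 0.169296×(1.654419 - 2.130000)/(0.169296 - (-0.217322))
       = 1.862671
Iteration 3:
  f(1.654419) = 0.169296
  f(1.862671) = 0.026371
  x_4 = 1.862671 - 0.026371×(1.862671 - 1.654419)/(0.026371 - 0.169296)
       = 1.901095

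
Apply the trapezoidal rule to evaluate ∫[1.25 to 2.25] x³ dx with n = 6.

f(x) = x³
a = 1.25, b = 2.25, n = 6
h = (b - a)/n = 0.166667

Trapezoidal rule: (h/2)[f(x₀) + 2f(x₁) + 2f(x₂) + ... + f(xₙ)]

x_0 = 1.2500, f(x_0) = 1.953125, coefficient = 1
x_1 = 1.4167, f(x_1) = 2.843171, coefficient = 2
x_2 = 1.5833, f(x_2) = 3.969329, coefficient = 2
x_3 = 1.7500, f(x_3) = 5.359375, coefficient = 2
x_4 = 1.9167, f(x_4) = 7.041088, coefficient = 2
x_5 = 2.0833, f(x_5) = 9.042245, coefficient = 2
x_6 = 2.2500, f(x_6) = 11.390625, coefficient = 1

I ≈ (0.166667/2) × 69.854167 = 5.821181
Exact value: 5.796875
Error: 0.024306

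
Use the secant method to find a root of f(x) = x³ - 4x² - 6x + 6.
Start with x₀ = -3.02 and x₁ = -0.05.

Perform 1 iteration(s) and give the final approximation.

f(x) = x³ - 4x² - 6x + 6
x₀ = -3.02, x₁ = -0.05

Secant formula: x_{n+1} = x_n - f(x_n)(x_n - x_{n-1})/(f(x_n) - f(x_{n-1}))

Iteration 1:
  f(-3.020000) = -39.905208
  f(-0.050000) = 6.289875
  x_2 = -0.050000 - 6.289875×(-0.050000 - (-3.020000))/(6.289875 - (-39.905208))
       = -0.454392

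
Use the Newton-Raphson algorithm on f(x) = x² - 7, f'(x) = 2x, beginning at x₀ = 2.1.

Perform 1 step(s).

f(x) = x² - 7
f'(x) = 2x
x₀ = 2.1

Newton-Raphson formula: x_{n+1} = x_n - f(x_n)/f'(x_n)

Iteration 1:
  f(2.100000) = -2.590000
  f'(2.100000) = 4.200000
  x_1 = 2.100000 - (-2.590000)/4.200000 = 2.716667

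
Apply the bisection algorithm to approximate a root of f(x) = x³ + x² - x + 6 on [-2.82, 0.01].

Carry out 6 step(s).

f(x) = x³ + x² - x + 6
Initial interval: [-2.82, 0.01]

Iteration 1:
  c_1 = (-2.820000 + 0.010000)/2 = -1.405000
  f(c_1) = f(-1.405000) = 6.605520
  f(a) × f(c) < 0, new interval: [-2.820000, -1.405000]
Iteration 2:
  c_2 = (-2.820000 + (-1.405000))/2 = -2.112500
  f(c_2) = f(-2.112500) = 3.147795
  f(a) × f(c) < 0, new interval: [-2.820000, -2.112500]
Iteration 3:
  c_3 = (-2.820000 + (-2.112500))/2 = -2.466250
  f(c_3) = f(-2.466250) = -0.452053
  f(a) × f(c) ≥ 0, new interval: [-2.466250, -2.112500]
Iteration 4:
  c_4 = (-2.466250 + (-2.112500))/2 = -2.289375
  f(c_4) = f(-2.289375) = 1.531454
  f(a) × f(c) < 0, new interval: [-2.466250, -2.289375]
Iteration 5:
  c_5 = (-2.466250 + (-2.289375))/2 = -2.377812
  f(c_5) = f(-2.377812) = 0.587671
  f(a) × f(c) < 0, new interval: [-2.466250, -2.377812]
Iteration 6:
  c_6 = (-2.466250 + (-2.377812))/2 = -2.422031
  f(c_6) = f(-2.422031) = 0.080061
  f(a) × f(c) < 0, new interval: [-2.466250, -2.422031]

After 6 iteration(s), the approximation is c_6 = -2.422031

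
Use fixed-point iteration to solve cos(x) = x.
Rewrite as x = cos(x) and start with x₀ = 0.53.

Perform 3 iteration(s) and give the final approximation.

Equation: cos(x) = x
Fixed-point form: x = cos(x)
x₀ = 0.53

x_1 = g(0.530000) = 0.862807
x_2 = g(0.862807) = 0.650308
x_3 = g(0.650308) = 0.795898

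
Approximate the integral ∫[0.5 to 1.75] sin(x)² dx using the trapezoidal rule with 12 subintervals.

f(x) = sin(x)²
a = 0.5, b = 1.75, n = 12
h = (b - a)/n = 0.104167

Trapezoidal rule: (h/2)[f(x₀) + 2f(x₁) + 2f(x₂) + ... + f(xₙ)]

x_0 = 0.5000, f(x_0) = 0.229849, coefficient = 1
x_1 = 0.6042, f(x_1) = 0.322711, coefficient = 2
x_2 = 0.7083, f(x_2) = 0.423240, coefficient = 2
x_3 = 0.8125, f(x_3) = 0.527089, coefficient = 2
x_4 = 0.9167, f(x_4) = 0.629766, coefficient = 2
x_5 = 1.0208, f(x_5) = 0.726831, coefficient = 2
x_6 = 1.1250, f(x_6) = 0.814087, coefficient = 2
x_7 = 1.2292, f(x_7) = 0.887760, coefficient = 2
x_8 = 1.3333, f(x_8) = 0.944663, coefficient = 2
x_9 = 1.4375, f(x_9) = 0.982337, coefficient = 2
x_10 = 1.5417, f(x_10) = 0.999152, coefficient = 2
x_11 = 1.6458, f(x_11) = 0.994380, coefficient = 2
x_12 = 1.7500, f(x_12) = 0.968228, coefficient = 1

I ≈ (0.104167/2) × 17.702106 = 0.921985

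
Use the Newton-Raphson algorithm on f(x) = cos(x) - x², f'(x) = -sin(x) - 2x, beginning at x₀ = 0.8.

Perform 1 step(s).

f(x) = cos(x) - x²
f'(x) = -sin(x) - 2x
x₀ = 0.8

Newton-Raphson formula: x_{n+1} = x_n - f(x_n)/f'(x_n)

Iteration 1:
  f(0.800000) = 0.056707
  f'(0.800000) = -2.317356
  x_1 = 0.800000 - 0.056707/(-2.317356) = 0.824470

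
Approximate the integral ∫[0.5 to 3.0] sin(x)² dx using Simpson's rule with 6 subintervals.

f(x) = sin(x)²
a = 0.5, b = 3.0, n = 6
h = (b - a)/n = 0.416667

Simpson's rule: (h/3)[f(x₀) + 4f(x₁) + 2f(x₂) + ... + f(xₙ)]

x_0 = 0.5000, f(x_0) = 0.229849, coefficient = 1
x_1 = 0.9167, f(x_1) = 0.629766, coefficient = 4
x_2 = 1.3333, f(x_2) = 0.944663, coefficient = 2
x_3 = 1.7500, f(x_3) = 0.968228, coefficient = 4
x_4 = 2.1667, f(x_4) = 0.685022, coefficient = 2
x_5 = 2.5833, f(x_5) = 0.280593, coefficient = 4
x_6 = 3.0000, f(x_6) = 0.019915, coefficient = 1

I ≈ (0.416667/3) × 11.023483 = 1.531039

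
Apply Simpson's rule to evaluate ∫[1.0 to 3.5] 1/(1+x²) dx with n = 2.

f(x) = 1/(1+x²)
a = 1.0, b = 3.5, n = 2
h = (b - a)/n = 1.250000

Simpson's rule: (h/3)[f(x₀) + 4f(x₁) + 2f(x₂) + ... + f(xₙ)]

x_0 = 1.0000, f(x_0) = 0.500000, coefficient = 1
x_1 = 2.2500, f(x_1) = 0.164948, coefficient = 4
x_2 = 3.5000, f(x_2) = 0.075472, coefficient = 1

I ≈ (1.250000/3) × 1.235266 = 0.514694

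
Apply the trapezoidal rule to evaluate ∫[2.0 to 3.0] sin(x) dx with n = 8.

f(x) = sin(x)
a = 2.0, b = 3.0, n = 8
h = (b - a)/n = 0.125000

Trapezoidal rule: (h/2)[f(x₀) + 2f(x₁) + 2f(x₂) + ... + f(xₙ)]

x_0 = 2.0000, f(x_0) = 0.909297, coefficient = 1
x_1 = 2.1250, f(x_1) = 0.850320, coefficient = 2
x_2 = 2.2500, f(x_2) = 0.778073, coefficient = 2
x_3 = 2.3750, f(x_3) = 0.693685, coefficient = 2
x_4 = 2.5000, f(x_4) = 0.598472, coefficient = 2
x_5 = 2.6250, f(x_5) = 0.493920, coefficient = 2
x_6 = 2.7500, f(x_6) = 0.381661, coefficient = 2
x_7 = 2.8750, f(x_7) = 0.263446, coefficient = 2
x_8 = 3.0000, f(x_8) = 0.141120, coefficient = 1

I ≈ (0.125000/2) × 9.169572 = 0.573098
Exact value: 0.573846
Error: 0.000747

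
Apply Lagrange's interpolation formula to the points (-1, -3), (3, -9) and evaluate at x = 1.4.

Lagrange interpolation formula:
P(x) = Σ yᵢ × Lᵢ(x)
where Lᵢ(x) = Π_{j≠i} (x - xⱼ)/(xᵢ - xⱼ)

L_0(1.4) = (1.4 - 3)/(-1 - 3) = 0.400000
L_1(1.4) = (1.4 - (-1))/(3 - (-1)) = 0.600000

P(1.4) = (-3)×L_0(1.4) + (-9)×L_1(1.4)
P(1.4) = -6.600000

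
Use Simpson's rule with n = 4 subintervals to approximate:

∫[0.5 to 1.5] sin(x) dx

f(x) = sin(x)
a = 0.5, b = 1.5, n = 4
h = (b - a)/n = 0.250000

Simpson's rule: (h/3)[f(x₀) + 4f(x₁) + 2f(x₂) + ... + f(xₙ)]

x_0 = 0.5000, f(x_0) = 0.479426, coefficient = 1
x_1 = 0.7500, f(x_1) = 0.681639, coefficient = 4
x_2 = 1.0000, f(x_2) = 0.841471, coefficient = 2
x_3 = 1.2500, f(x_3) = 0.948985, coefficient = 4
x_4 = 1.5000, f(x_4) = 0.997495, coefficient = 1

I ≈ (0.250000/3) × 9.682356 = 0.806863
Exact value: 0.806845
Error: 0.000018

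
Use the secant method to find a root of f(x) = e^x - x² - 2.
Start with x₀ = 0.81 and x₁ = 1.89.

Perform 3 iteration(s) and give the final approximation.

f(x) = e^x - x² - 2
x₀ = 0.81, x₁ = 1.89

Secant formula: x_{n+1} = x_n - f(x_n)(x_n - x_{n-1})/(f(x_n) - f(x_{n-1}))

Iteration 1:
  f(0.810000) = -0.408192
  f(1.890000) = 1.047269
  x_2 = 1.890000 - 1.047269×(1.890000 - 0.810000)/(1.047269 - (-0.408192))
       = 1.112892
Iteration 2:
  f(1.890000) = 1.047269
  f(1.112892) = -0.195382
  x_3 = 1.112892 - (-0.195382)×(1.112892 - 1.890000)/(-0.195382 - 1.047269)
       = 1.235077
Iteration 3:
  f(1.112892) = -0.195382
  f(1.235077) = -0.086772
  x_4 = 1.235077 - (-0.086772)×(1.235077 - 1.112892)/(-0.086772 - (-0.195382))
       = 1.332694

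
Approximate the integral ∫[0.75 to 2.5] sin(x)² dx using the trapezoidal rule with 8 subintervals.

f(x) = sin(x)²
a = 0.75, b = 2.5, n = 8
h = (b - a)/n = 0.218750

Trapezoidal rule: (h/2)[f(x₀) + 2f(x₁) + 2f(x₂) + ... + f(xₙ)]

x_0 = 0.7500, f(x_0) = 0.464631, coefficient = 1
x_1 = 0.9688, f(x_1) = 0.679270, coefficient = 2
x_2 = 1.1875, f(x_2) = 0.860139, coefficient = 2
x_3 = 1.4062, f(x_3) = 0.973168, coefficient = 2
x_4 = 1.6250, f(x_4) = 0.997065, coefficient = 2
x_5 = 1.8438, f(x_5) = 0.927328, coefficient = 2
x_6 = 2.0625, f(x_6) = 0.777095, coefficient = 2
x_7 = 2.2812, f(x_7) = 0.574664, coefficient = 2
x_8 = 2.5000, f(x_8) = 0.358169, coefficient = 1

I ≈ (0.218750/2) × 12.400259 = 1.356278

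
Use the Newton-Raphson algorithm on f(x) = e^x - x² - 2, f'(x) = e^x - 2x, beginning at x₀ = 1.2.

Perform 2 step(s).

f(x) = e^x - x² - 2
f'(x) = e^x - 2x
x₀ = 1.2

Newton-Raphson formula: x_{n+1} = x_n - f(x_n)/f'(x_n)

Iteration 1:
  f(1.200000) = -0.119883
  f'(1.200000) = 0.920117
  x_1 = 1.200000 - (-0.119883)/0.920117 = 1.330291
Iteration 2:
  f(1.330291) = 0.012470
  f'(1.330291) = 1.121562
  x_2 = 1.330291 - 0.012470/1.121562 = 1.319173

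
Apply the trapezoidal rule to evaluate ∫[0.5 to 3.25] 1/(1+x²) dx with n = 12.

f(x) = 1/(1+x²)
a = 0.5, b = 3.25, n = 12
h = (b - a)/n = 0.229167

Trapezoidal rule: (h/2)[f(x₀) + 2f(x₁) + 2f(x₂) + ... + f(xₙ)]

x_0 = 0.5000, f(x_0) = 0.800000, coefficient = 1
x_1 = 0.7292, f(x_1) = 0.652876, coefficient = 2
x_2 = 0.9583, f(x_2) = 0.521267, coefficient = 2
x_3 = 1.1875, f(x_3) = 0.414911, coefficient = 2
x_4 = 1.4167, f(x_4) = 0.332564, coefficient = 2
x_5 = 1.6458, f(x_5) = 0.269631, coefficient = 2
x_6 = 1.8750, f(x_6) = 0.221453, coefficient = 2
x_7 = 2.1042, f(x_7) = 0.184246, coefficient = 2
x_8 = 2.3333, f(x_8) = 0.155172, coefficient = 2
x_9 = 2.5625, f(x_9) = 0.132163, coefficient = 2
x_10 = 2.7917, f(x_10) = 0.113722, coefficient = 2
x_11 = 3.0208, f(x_11) = 0.098761, coefficient = 2
x_12 = 3.2500, f(x_12) = 0.086486, coefficient = 1

I ≈ (0.229167/2) × 7.080020 = 0.811252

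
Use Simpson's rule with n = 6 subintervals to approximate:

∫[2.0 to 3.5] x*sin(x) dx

f(x) = x*sin(x)
a = 2.0, b = 3.5, n = 6
h = (b - a)/n = 0.250000

Simpson's rule: (h/3)[f(x₀) + 4f(x₁) + 2f(x₂) + ... + f(xₙ)]

x_0 = 2.0000, f(x_0) = 1.818595, coefficient = 1
x_1 = 2.2500, f(x_1) = 1.750665, coefficient = 4
x_2 = 2.5000, f(x_2) = 1.496180, coefficient = 2
x_3 = 2.7500, f(x_3) = 1.049568, coefficient = 4
x_4 = 3.0000, f(x_4) = 0.423360, coefficient = 2
x_5 = 3.2500, f(x_5) = -0.351634, coefficient = 4
x_6 = 3.5000, f(x_6) = -1.227741, coefficient = 1

I ≈ (0.250000/3) × 14.224327 = 1.185361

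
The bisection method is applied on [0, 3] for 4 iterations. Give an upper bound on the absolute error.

Bisection error bound: |error| ≤ (b-a)/2^n
|error| ≤ (3 - 0)/2^4 = 3/2^4
|error| ≤ 0.1875000000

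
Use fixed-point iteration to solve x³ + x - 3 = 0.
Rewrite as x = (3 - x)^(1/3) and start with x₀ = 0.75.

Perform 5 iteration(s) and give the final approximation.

Equation: x³ + x - 3 = 0
Fixed-point form: x = (3 - x)^(1/3)
x₀ = 0.75

x_1 = g(0.750000) = 1.310371
x_2 = g(1.310371) = 1.191051
x_3 = g(1.191051) = 1.218453
x_4 = g(1.218453) = 1.212269
x_5 = g(1.212269) = 1.213670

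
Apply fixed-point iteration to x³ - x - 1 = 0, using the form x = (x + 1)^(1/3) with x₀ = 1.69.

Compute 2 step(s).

Equation: x³ - x - 1 = 0
Fixed-point form: x = (x + 1)^(1/3)
x₀ = 1.69

x_1 = g(1.690000) = 1.390755
x_2 = g(1.390755) = 1.337145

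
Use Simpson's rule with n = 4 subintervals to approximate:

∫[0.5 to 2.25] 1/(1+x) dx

f(x) = 1/(1+x)
a = 0.5, b = 2.25, n = 4
h = (b - a)/n = 0.437500

Simpson's rule: (h/3)[f(x₀) + 4f(x₁) + 2f(x₂) + ... + f(xₙ)]

x_0 = 0.5000, f(x_0) = 0.666667, coefficient = 1
x_1 = 0.9375, f(x_1) = 0.516129, coefficient = 4
x_2 = 1.3750, f(x_2) = 0.421053, coefficient = 2
x_3 = 1.8125, f(x_3) = 0.355556, coefficient = 4
x_4 = 2.2500, f(x_4) = 0.307692, coefficient = 1

I ≈ (0.437500/3) × 5.303203 = 0.773384
Exact value: 0.773190
Error: 0.000194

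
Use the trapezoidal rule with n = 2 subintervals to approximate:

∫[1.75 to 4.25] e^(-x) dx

f(x) = e^(-x)
a = 1.75, b = 4.25, n = 2
h = (b - a)/n = 1.250000

Trapezoidal rule: (h/2)[f(x₀) + 2f(x₁) + 2f(x₂) + ... + f(xₙ)]

x_0 = 1.7500, f(x_0) = 0.173774, coefficient = 1
x_1 = 3.0000, f(x_1) = 0.049787, coefficient = 2
x_2 = 4.2500, f(x_2) = 0.014264, coefficient = 1

I ≈ (1.250000/2) × 0.287612 = 0.179758
Exact value: 0.159510
Error: 0.020248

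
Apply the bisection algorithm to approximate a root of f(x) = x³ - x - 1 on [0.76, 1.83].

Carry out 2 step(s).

f(x) = x³ - x - 1
Initial interval: [0.76, 1.83]

Iteration 1:
  c_1 = (0.760000 + 1.830000)/2 = 1.295000
  f(c_1) = f(1.295000) = -0.123253
  f(a) × f(c) ≥ 0, new interval: [1.295000, 1.830000]
Iteration 2:
  c_2 = (1.295000 + 1.830000)/2 = 1.562500
  f(c_2) = f(1.562500) = 1.252197
  f(a) × f(c) < 0, new interval: [1.295000, 1.562500]

After 2 iteration(s), the approximation is c_2 = 1.562500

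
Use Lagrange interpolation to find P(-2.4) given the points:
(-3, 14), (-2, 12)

Lagrange interpolation formula:
P(x) = Σ yᵢ × Lᵢ(x)
where Lᵢ(x) = Π_{j≠i} (x - xⱼ)/(xᵢ - xⱼ)

L_0(-2.4) = (-2.4 - (-2))/(-3 - (-2)) = 0.400000
L_1(-2.4) = (-2.4 - (-3))/(-2 - (-3)) = 0.600000

P(-2.4) = 14×L_0(-2.4) + 12×L_1(-2.4)
P(-2.4) = 12.800000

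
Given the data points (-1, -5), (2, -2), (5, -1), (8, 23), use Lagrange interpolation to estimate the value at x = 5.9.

Lagrange interpolation formula:
P(x) = Σ yᵢ × Lᵢ(x)
where Lᵢ(x) = Π_{j≠i} (x - xⱼ)/(xᵢ - xⱼ)

L_0(5.9) = (5.9 - 2)/(-1 - 2) × (5.9 - 5)/(-1 - 5) × (5.9 - 8)/(-1 - 8) = 0.045500
L_1(5.9) = (5.9 - (-1))/(2 - (-1)) × (5.9 - 5)/(2 - 5) × (5.9 - 8)/(2 - 8) = -0.241500
L_2(5.9) = (5.9 - (-1))/(5 - (-1)) × (5.9 - 2)/(5 - 2) × (5.9 - 8)/(5 - 8) = 1.046500
L_3(5.9) = (5.9 - (-1))/(8 - (-1)) × (5.9 - 2)/(8 - 2) × (5.9 - 5)/(8 - 5) = 0.149500

P(5.9) = (-5)×L_0(5.9) + (-2)×L_1(5.9) + (-1)×L_2(5.9) + 23×L_3(5.9)
P(5.9) = 2.647500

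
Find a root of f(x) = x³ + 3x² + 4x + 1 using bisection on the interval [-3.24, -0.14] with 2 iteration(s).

f(x) = x³ + 3x² + 4x + 1
Initial interval: [-3.24, -0.14]

Iteration 1:
  c_1 = (-3.240000 + (-0.140000))/2 = -1.690000
  f(c_1) = f(-1.690000) = -2.018509
  f(a) × f(c) ≥ 0, new interval: [-1.690000, -0.140000]
Iteration 2:
  c_2 = (-1.690000 + (-0.140000))/2 = -0.915000
  f(c_2) = f(-0.915000) = -0.914386
  f(a) × f(c) ≥ 0, new interval: [-0.915000, -0.140000]

After 2 iteration(s), the approximation is c_2 = -0.915000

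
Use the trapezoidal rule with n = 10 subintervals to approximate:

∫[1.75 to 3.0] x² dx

f(x) = x²
a = 1.75, b = 3.0, n = 10
h = (b - a)/n = 0.125000

Trapezoidal rule: (h/2)[f(x₀) + 2f(x₁) + 2f(x₂) + ... + f(xₙ)]

x_0 = 1.7500, f(x_0) = 3.062500, coefficient = 1
x_1 = 1.8750, f(x_1) = 3.515625, coefficient = 2
x_2 = 2.0000, f(x_2) = 4.000000, coefficient = 2
x_3 = 2.1250, f(x_3) = 4.515625, coefficient = 2
x_4 = 2.2500, f(x_4) = 5.062500, coefficient = 2
x_5 = 2.3750, f(x_5) = 5.640625, coefficient = 2
x_6 = 2.5000, f(x_6) = 6.250000, coefficient = 2
x_7 = 2.6250, f(x_7) = 6.890625, coefficient = 2
x_8 = 2.7500, f(x_8) = 7.562500, coefficient = 2
x_9 = 2.8750, f(x_9) = 8.265625, coefficient = 2
x_10 = 3.0000, f(x_10) = 9.000000, coefficient = 1

I ≈ (0.125000/2) × 115.468750 = 7.216797
Exact value: 7.213542
Error: 0.003255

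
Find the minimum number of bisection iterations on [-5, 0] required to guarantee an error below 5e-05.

We need (b-a)/2^n ≤ 5e-05
(0 - (-5))/2^n ≤ 5e-05
5/2^n ≤ 5e-05
2^n ≥ 100000
n ≥ log₂(100000) = 16.61
n ≥ 17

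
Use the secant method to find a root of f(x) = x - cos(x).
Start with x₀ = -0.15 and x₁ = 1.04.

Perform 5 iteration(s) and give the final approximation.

f(x) = x - cos(x)
x₀ = -0.15, x₁ = 1.04

Secant formula: x_{n+1} = x_n - f(x_n)(x_n - x_{n-1})/(f(x_n) - f(x_{n-1}))

Iteration 1:
  f(-0.150000) = -1.138771
  f(1.040000) = 0.533780
  x_2 = 1.040000 - 0.533780×(1.040000 - (-0.150000))/(0.533780 - (-1.138771))
       = 0.660222
Iteration 2:
  f(1.040000) = 0.533780
  f(0.660222) = -0.129634
  x_3 = 0.660222 - (-0.129634)×(0.660222 - 1.040000)/(-0.129634 - 0.533780)
       = 0.734432
Iteration 3:
  f(0.660222) = -0.129634
  f(0.734432) = -0.007779
  x_4 = 0.734432 - (-0.007779)×(0.734432 - 0.660222)/(-0.007779 - (-0.129634))
       = 0.739170
Iteration 4:
  f(0.734432) = -0.007779
  f(0.739170) = 0.000142
  x_5 = 0.739170 - 0.000142×(0.739170 - 0.734432)/(0.000142 - (-0.007779))
       = 0.739085
Iteration 5:
  f(0.739170) = 0.000142
  f(0.739085) = 0.000000
  x_6 = 0.739085 - 0.000000×(0.739085 - 0.739170)/(0.000000 - 0.000142)
       = 0.739085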